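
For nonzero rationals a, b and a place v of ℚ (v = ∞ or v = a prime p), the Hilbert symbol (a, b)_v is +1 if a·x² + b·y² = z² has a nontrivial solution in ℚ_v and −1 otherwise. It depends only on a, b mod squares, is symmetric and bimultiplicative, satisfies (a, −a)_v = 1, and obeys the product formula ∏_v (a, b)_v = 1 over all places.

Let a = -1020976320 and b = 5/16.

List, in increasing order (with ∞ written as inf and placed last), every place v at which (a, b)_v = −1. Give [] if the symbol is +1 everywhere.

Mod squares: a ≡ -94395, b ≡ 5. Check v ∈ {∞, 2, 3, 5, 7, 13, 29, 31}.
v=29: a=29^1·(≡7), b=29^0·(≡13) mod 29; (7|29)=+1, (13|29)=+1; (−1)^{1·0·14}·(+1)^0·(+1)^1 = +1.
v=13: a=13^2·(≡2), b=13^0·(≡6) mod 13; (2|13)=-1, (6|13)=-1; (−1)^{2·0·6}·(-1)^0·(-1)^2 = +1.
v=∞: -94395 < 0 and 5 > 0  ⇒  (a,b)_∞ = +1.
v=7: a=7^1·(≡4), b=7^0·(≡6) mod 7; (4|7)=+1, (6|7)=-1; (−1)^{1·0·3}·(+1)^0·(-1)^1 = -1.
v=3: a=3^1·(≡2), b=3^0·(≡2) mod 3; (2|3)=-1, (2|3)=-1; (−1)^{1·0·1}·(-1)^0·(-1)^1 = -1.
v=31: a=31^1·(≡21), b=31^0·(≡10) mod 31; (21|31)=-1, (10|31)=+1; (−1)^{1·0·15}·(-1)^0·(+1)^1 = +1.
v=5: a=5^1·(≡1), b=5^1·(≡1) mod 5; (1|5)=+1, (1|5)=+1; (−1)^{1·1·2}·(+1)^1·(+1)^1 = +1.
v=2: v_2(a)=6, v_2(b)=-4; units ≡ 5, 5 (mod 8); ε·ε+αω+βω = 0·0+6·1+-4·1 ≡ 0  ⇒  (a,b)_2 = +1.
|Ram(-94395, 5)| = 2, even; anisotropic at {3, 7}.

[3, 7]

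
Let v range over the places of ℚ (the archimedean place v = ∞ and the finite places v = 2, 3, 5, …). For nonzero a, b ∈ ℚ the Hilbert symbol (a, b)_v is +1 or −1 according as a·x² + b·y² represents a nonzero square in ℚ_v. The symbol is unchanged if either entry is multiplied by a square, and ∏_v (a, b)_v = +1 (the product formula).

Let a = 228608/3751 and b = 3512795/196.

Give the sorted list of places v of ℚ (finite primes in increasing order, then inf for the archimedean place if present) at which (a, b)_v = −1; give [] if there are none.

[2, 5, 11, 13, 17, 19, 31, 47]

(a, b) ≡ (27683, 12155) mod (ℚ^×)²; places V = {2, 5, 7, 11, 13, 17, 19, 31, 47, ∞}.
(a,b)_13: α=0, u≡6; β=1, v≡10 (mod 13); (6|13)=-1, (10|13)=+1; sign (−1)^0·-1^1·+1^0 = -1.
(a,b)_2: α=8, β=-2; u≡3, v≡3 (mod 8); ε(u)ε(v)=1·1, αω(v)=8·1, βω(u)=-2·1; sum ≡ 1  ⇒  -1.
(a,b)_∞: sgn(27683)=+, sgn(12155)=+, so +1.
(a,b)_19: α=1, u≡3; β=0, v≡3 (mod 19); (3|19)=-1, (3|19)=-1; sign (−1)^0·-1^0·-1^1 = -1.
(a,b)_11: α=-2, u≡8; β=1, v≡9 (mod 11); (8|11)=-1, (9|11)=+1; sign (−1)^0·-1^1·+1^-2 = -1.
(a,b)_5: α=0, u≡3; β=1, v≡4 (mod 5); (3|5)=-1, (4|5)=+1; sign (−1)^0·-1^1·+1^0 = -1.
(a,b)_17: α=0, u≡7; β=3, v≡2 (mod 17); (7|17)=-1, (2|17)=+1; sign (−1)^0·-1^3·+1^0 = -1.
(a,b)_47: α=1, u≡34; β=0, v≡43 (mod 47); (34|47)=+1, (43|47)=-1; sign (−1)^0·+1^0·-1^1 = -1.
(a,b)_7: α=0, u≡5; β=-2, v≡5 (mod 7); (5|7)=-1, (5|7)=-1; sign (−1)^0·-1^-2·-1^0 = +1.
(a,b)_31: α=-1, u≡16; β=0, v≡3 (mod 31); (16|31)=+1, (3|31)=-1; sign (−1)^0·+1^0·-1^-1 = -1.
|Ram(27683, 12155)| = 8, even; anisotropic at {2, 5, 11, 13, 17, 19, 31, 47}.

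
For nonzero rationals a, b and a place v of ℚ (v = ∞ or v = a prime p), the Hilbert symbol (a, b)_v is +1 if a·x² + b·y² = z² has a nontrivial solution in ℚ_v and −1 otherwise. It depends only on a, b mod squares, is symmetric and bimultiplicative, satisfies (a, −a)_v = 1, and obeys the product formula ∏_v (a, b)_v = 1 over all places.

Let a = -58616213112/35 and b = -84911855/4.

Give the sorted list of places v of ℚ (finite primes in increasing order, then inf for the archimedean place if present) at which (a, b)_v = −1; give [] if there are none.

(a, b) ≡ (-836570, -1732895) mod (ℚ^×)²; places V = {2, 3, 5, 7, 17, 19, 29, 37, ∞}.
(a,b)_7: α=-1, u≡1; β=2, v≡1 (mod 7); (1|7)=+1, (1|7)=+1; sign (−1)^0·+1^2·+1^-1 = +1.
(a,b)_∞: sgn(-836570)=−, sgn(-1732895)=−, so -1.
(a,b)_19: α=1, u≡3; β=1, v≡10 (mod 19); (3|19)=-1, (10|19)=-1; sign (−1)^1·-1^1·-1^1 = -1.
(a,b)_17: α=1, u≡3; β=1, v≡10 (mod 17); (3|17)=-1, (10|17)=-1; sign (−1)^0·-1^1·-1^1 = +1.
(a,b)_29: α=2, u≡13; β=1, v≡12 (mod 29); (13|29)=+1, (12|29)=-1; sign (−1)^0·+1^1·-1^2 = +1.
(a,b)_5: α=-1, u≡4; β=1, v≡1 (mod 5); (4|5)=+1, (1|5)=+1; sign (−1)^0·+1^1·+1^-1 = +1.
(a,b)_37: α=1, u≡3; β=1, v≡21 (mod 37); (3|37)=+1, (21|37)=+1; sign (−1)^0·+1^1·+1^1 = +1.
(a,b)_3: α=6, u≡1; β=0, v≡1 (mod 3); (1|3)=+1, (1|3)=+1; sign (−1)^0·+1^0·+1^6 = +1.
(a,b)_2: α=3, β=-2; u≡3, v≡1 (mod 8); ε(u)ε(v)=1·0, αω(v)=3·0, βω(u)=-2·1; sum ≡ 0  ⇒  +1.
Ram(-836570, -1732895) = {19, ∞}; no ℚ_19-point on the conic.

[19, inf]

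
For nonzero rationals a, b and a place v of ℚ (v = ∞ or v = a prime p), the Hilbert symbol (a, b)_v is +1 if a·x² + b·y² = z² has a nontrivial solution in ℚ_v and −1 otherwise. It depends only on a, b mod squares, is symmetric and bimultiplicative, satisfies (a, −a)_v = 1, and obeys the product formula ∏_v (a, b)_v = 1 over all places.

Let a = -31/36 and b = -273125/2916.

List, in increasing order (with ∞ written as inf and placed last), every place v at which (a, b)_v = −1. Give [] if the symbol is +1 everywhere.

Mod squares: a ≡ -31, b ≡ -437. Check v ∈ {∞, 2, 3, 5, 19, 23, 31}.
v=3: a=3^-2·(≡2), b=3^-6·(≡1) mod 3; (2|3)=-1, (1|3)=+1; (−1)^{-2·-6·1}·(-1)^-6·(+1)^-2 = +1.
v=23: a=23^0·(≡10), b=23^1·(≡6) mod 23; (10|23)=-1, (6|23)=+1; (−1)^{0·1·11}·(-1)^1·(+1)^0 = -1.
v=∞: -31 < 0 and -437 < 0  ⇒  (a,b)_∞ = -1.
v=2: v_2(a)=-2, v_2(b)=-2; units ≡ 1, 3 (mod 8); ε·ε+αω+βω = 0·1+-2·1+-2·0 ≡ 0  ⇒  (a,b)_2 = +1.
v=5: a=5^0·(≡4), b=5^4·(≡3) mod 5; (4|5)=+1, (3|5)=-1; (−1)^{0·4·2}·(+1)^4·(-1)^0 = +1.
v=31: a=31^1·(≡6), b=31^0·(≡8) mod 31; (6|31)=-1, (8|31)=+1; (−1)^{1·0·15}·(-1)^0·(+1)^1 = +1.
v=19: a=19^0·(≡6), b=19^1·(≡3) mod 19; (6|19)=+1, (3|19)=-1; (−1)^{0·1·9}·(+1)^1·(-1)^0 = +1.
(-31, -437 / ℚ) ramifies at {23, ∞}: a division algebra.

[23, inf]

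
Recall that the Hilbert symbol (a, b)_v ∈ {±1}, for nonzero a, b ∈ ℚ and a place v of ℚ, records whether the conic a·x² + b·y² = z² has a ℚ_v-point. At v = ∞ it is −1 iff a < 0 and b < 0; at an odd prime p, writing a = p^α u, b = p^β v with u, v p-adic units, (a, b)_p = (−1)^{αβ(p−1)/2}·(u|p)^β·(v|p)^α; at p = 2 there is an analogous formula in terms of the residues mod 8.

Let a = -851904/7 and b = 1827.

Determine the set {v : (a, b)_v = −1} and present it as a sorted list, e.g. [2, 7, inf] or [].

[2, 3]

Mod squares: a ≡ -10353, b ≡ 203. Check v ∈ {∞, 2, 3, 7, 17, 29}.
v=3: a=3^3·(≡2), b=3^2·(≡2) mod 3; (2|3)=-1, (2|3)=-1; (−1)^{3·2·1}·(-1)^2·(-1)^3 = -1.
v=2: v_2(a)=6, v_2(b)=0; units ≡ 7, 3 (mod 8); ε·ε+αω+βω = 1·1+6·1+0·0 ≡ 1  ⇒  (a,b)_2 = -1.
v=17: a=17^1·(≡3), b=17^0·(≡8) mod 17; (3|17)=-1, (8|17)=+1; (−1)^{1·0·8}·(-1)^0·(+1)^1 = +1.
v=∞: -10353 < 0 and 203 > 0  ⇒  (a,b)_∞ = +1.
v=7: a=7^-1·(≡3), b=7^1·(≡2) mod 7; (3|7)=-1, (2|7)=+1; (−1)^{-1·1·3}·(-1)^1·(+1)^-1 = +1.
v=29: a=29^1·(≡25), b=29^1·(≡5) mod 29; (25|29)=+1, (5|29)=+1; (−1)^{1·1·14}·(+1)^1·(+1)^1 = +1.
Ram(-10353, 203) = {2, 3}; no ℚ_2-point on the conic.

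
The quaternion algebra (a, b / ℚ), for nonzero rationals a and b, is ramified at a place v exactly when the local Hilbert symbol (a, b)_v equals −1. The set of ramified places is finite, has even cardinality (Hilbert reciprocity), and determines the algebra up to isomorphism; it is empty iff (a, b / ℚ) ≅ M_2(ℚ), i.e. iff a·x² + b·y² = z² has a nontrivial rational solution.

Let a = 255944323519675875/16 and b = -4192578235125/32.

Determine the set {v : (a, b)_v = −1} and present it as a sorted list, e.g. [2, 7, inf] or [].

[3, 17]

Mod squares: a ≡ 33915, b ≡ -10. Check v ∈ {∞, 2, 3, 5, 7, 17, 19}.
v=17: a=17^3·(≡12), b=17^2·(≡7) mod 17; (12|17)=-1, (7|17)=-1; (−1)^{3·2·8}·(-1)^2·(-1)^3 = -1.
v=3: a=3^11·(≡1), b=3^8·(≡2) mod 3; (1|3)=+1, (2|3)=-1; (−1)^{11·8·1}·(+1)^8·(-1)^11 = -1.
v=19: a=19^3·(≡2), b=19^2·(≡9) mod 19; (2|19)=-1, (9|19)=+1; (−1)^{3·2·9}·(-1)^2·(+1)^3 = +1.
v=∞: 33915 > 0 and -10 < 0  ⇒  (a,b)_∞ = +1.
v=5: a=5^3·(≡2), b=5^3·(≡2) mod 5; (2|5)=-1, (2|5)=-1; (−1)^{3·3·2}·(-1)^3·(-1)^3 = +1.
v=2: v_2(a)=-4, v_2(b)=-5; units ≡ 3, 3 (mod 8); ε·ε+αω+βω = 1·1+-4·1+-5·1 ≡ 0  ⇒  (a,b)_2 = +1.
v=7: a=7^3·(≡1), b=7^2·(≡4) mod 7; (1|7)=+1, (4|7)=+1; (−1)^{3·2·3}·(+1)^2·(+1)^3 = +1.
(33915, -10 / ℚ) ramifies at {3, 17}: a division algebra.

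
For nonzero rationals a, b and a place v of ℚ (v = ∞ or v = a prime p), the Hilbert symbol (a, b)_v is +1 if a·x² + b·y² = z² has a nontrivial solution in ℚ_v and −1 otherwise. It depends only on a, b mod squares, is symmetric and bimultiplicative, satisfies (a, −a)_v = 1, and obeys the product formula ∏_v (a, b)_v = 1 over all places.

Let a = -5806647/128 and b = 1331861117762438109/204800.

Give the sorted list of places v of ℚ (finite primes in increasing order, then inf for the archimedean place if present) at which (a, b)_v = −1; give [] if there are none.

[2, 3, 7, 19]

(a, b) ≡ (-2926, 8778) mod (ℚ^×)²; places V = {2, 3, 5, 7, 11, 19, ∞}.
(a,b)_11: α=1, u≡5; β=3, v≡10 (mod 11); (5|11)=+1, (10|11)=-1; sign (−1)^1·+1^3·-1^1 = +1.
(a,b)_3: α=4, u≡2; β=11, v≡1 (mod 3); (2|3)=-1, (1|3)=+1; sign (−1)^0·-1^11·+1^4 = -1.
(a,b)_∞: sgn(-2926)=−, sgn(8778)=+, so +1.
(a,b)_19: α=1, u≡11; β=3, v≡6 (mod 19); (11|19)=+1, (6|19)=+1; sign (−1)^1·+1^3·+1^1 = -1.
(a,b)_5: α=0, u≡1; β=-2, v≡2 (mod 5); (1|5)=+1, (2|5)=-1; sign (−1)^0·+1^-2·-1^0 = +1.
(a,b)_2: α=-7, β=-13; u≡1, v≡5 (mod 8); ε(u)ε(v)=0·0, αω(v)=-7·1, βω(u)=-13·0; sum ≡ 1  ⇒  -1.
(a,b)_7: α=3, u≡2; β=7, v≡2 (mod 7); (2|7)=+1, (2|7)=+1; sign (−1)^1·+1^7·+1^3 = -1.
Ram(-2926, 8778) = {2, 3, 7, 19}; no ℚ_2-point on the conic.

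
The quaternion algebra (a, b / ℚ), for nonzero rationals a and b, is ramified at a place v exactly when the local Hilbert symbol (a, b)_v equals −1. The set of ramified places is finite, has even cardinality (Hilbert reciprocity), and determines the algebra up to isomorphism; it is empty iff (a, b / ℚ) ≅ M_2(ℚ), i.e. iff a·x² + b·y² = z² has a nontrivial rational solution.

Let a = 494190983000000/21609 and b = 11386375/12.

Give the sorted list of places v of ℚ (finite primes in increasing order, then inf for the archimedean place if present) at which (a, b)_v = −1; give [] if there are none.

[3, 5]

Mod squares: a ≡ 143, b ≡ 165. Check v ∈ {∞, 2, 3, 5, 7, 11, 13}.
v=11: a=11^3·(≡2), b=11^1·(≡3) mod 11; (2|11)=-1, (3|11)=+1; (−1)^{3·1·5}·(-1)^1·(+1)^3 = +1.
v=2: v_2(a)=6, v_2(b)=-2; units ≡ 7, 5 (mod 8); ε·ε+αω+βω = 1·0+6·1+-2·0 ≡ 0  ⇒  (a,b)_2 = +1.
v=3: a=3^-2·(≡2), b=3^-1·(≡1) mod 3; (2|3)=-1, (1|3)=+1; (−1)^{-2·-1·1}·(-1)^-1·(+1)^-2 = -1.
v=∞: 143 > 0 and 165 > 0  ⇒  (a,b)_∞ = +1.
v=7: a=7^-4·(≡3), b=7^2·(≡2) mod 7; (3|7)=-1, (2|7)=+1; (−1)^{-4·2·3}·(-1)^2·(+1)^-4 = +1.
v=13: a=13^5·(≡6), b=13^2·(≡4) mod 13; (6|13)=-1, (4|13)=+1; (−1)^{5·2·6}·(-1)^2·(+1)^5 = +1.
v=5: a=5^6·(≡3), b=5^3·(≡3) mod 5; (3|5)=-1, (3|5)=-1; (−1)^{6·3·2}·(-1)^3·(-1)^6 = -1.
(143, 165 / ℚ) ramifies at {3, 5}: a division algebra.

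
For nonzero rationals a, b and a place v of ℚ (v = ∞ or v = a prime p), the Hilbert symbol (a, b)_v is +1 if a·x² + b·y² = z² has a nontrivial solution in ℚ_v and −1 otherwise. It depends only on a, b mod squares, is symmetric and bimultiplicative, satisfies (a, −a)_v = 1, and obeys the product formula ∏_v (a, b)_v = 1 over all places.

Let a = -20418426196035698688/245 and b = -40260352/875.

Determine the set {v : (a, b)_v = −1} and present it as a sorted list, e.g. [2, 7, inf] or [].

[2, 5, 13, 17, 19, inf]

(a, b) ≡ (-62985, -6545) mod (ℚ^×)²; places V = {2, 3, 5, 7, 11, 13, 17, 19, 29, ∞}.
(a,b)_29: α=4, u≡21; β=2, v≡13 (mod 29); (21|29)=-1, (13|29)=+1; sign (−1)^0·-1^2·+1^4 = +1.
(a,b)_∞: sgn(-62985)=−, sgn(-6545)=−, so -1.
(a,b)_7: α=-2, u≡2; β=-1, v≡6 (mod 7); (2|7)=+1, (6|7)=-1; sign (−1)^0·+1^-1·-1^-2 = +1.
(a,b)_13: α=1, u≡1; β=0, v≡6 (mod 13); (1|13)=+1, (6|13)=-1; sign (−1)^0·+1^0·-1^1 = -1.
(a,b)_5: α=-1, u≡3; β=-3, v≡4 (mod 5); (3|5)=-1, (4|5)=+1; sign (−1)^0·-1^-3·+1^-1 = -1.
(a,b)_17: α=3, u≡9; β=1, v≡6 (mod 17); (9|17)=+1, (6|17)=-1; sign (−1)^0·+1^1·-1^3 = -1.
(a,b)_19: α=1, u≡15; β=0, v≡2 (mod 19); (15|19)=-1, (2|19)=-1; sign (−1)^0·-1^0·-1^1 = -1.
(a,b)_2: α=16, β=8; u≡7, v≡7 (mod 8); ε(u)ε(v)=1·1, αω(v)=16·0, βω(u)=8·0; sum ≡ 1  ⇒  -1.
(a,b)_11: α=2, u≡1; β=1, v≡7 (mod 11); (1|11)=+1, (7|11)=-1; sign (−1)^0·+1^1·-1^2 = +1.
(a,b)_3: α=1, u≡2; β=0, v≡1 (mod 3); (2|3)=-1, (1|3)=+1; sign (−1)^0·-1^0·+1^1 = +1.
|Ram(-62985, -6545)| = 6, even; anisotropic at {2, 5, 13, 17, 19, ∞}.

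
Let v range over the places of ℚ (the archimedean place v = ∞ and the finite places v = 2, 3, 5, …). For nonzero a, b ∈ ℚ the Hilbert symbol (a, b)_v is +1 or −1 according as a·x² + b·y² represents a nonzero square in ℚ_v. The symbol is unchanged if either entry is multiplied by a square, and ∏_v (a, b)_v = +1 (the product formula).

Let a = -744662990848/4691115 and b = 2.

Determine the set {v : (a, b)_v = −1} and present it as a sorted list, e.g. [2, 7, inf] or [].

[2, 5, 11, 13]

(a, b) ≡ (-170170, 2) mod (ℚ^×)²; places V = {2, 3, 5, 7, 11, 13, 17, 19, 23, ∞}.
(a,b)_19: α=2, u≡12; β=0, v≡2 (mod 19); (12|19)=-1, (2|19)=-1; sign (−1)^0·-1^0·-1^2 = +1.
(a,b)_23: α=2, u≡22; β=0, v≡2 (mod 23); (22|23)=-1, (2|23)=+1; sign (−1)^0·-1^0·+1^2 = +1.
(a,b)_2: α=15, β=1; u≡3, v≡1 (mod 8); ε(u)ε(v)=1·0, αω(v)=15·0, βω(u)=1·1; sum ≡ 1  ⇒  -1.
(a,b)_∞: sgn(-170170)=−, sgn(2)=+, so +1.
(a,b)_3: α=-8, u≡2; β=0, v≡2 (mod 3); (2|3)=-1, (2|3)=-1; sign (−1)^0·-1^0·-1^-8 = +1.
(a,b)_7: α=1, u≡4; β=0, v≡2 (mod 7); (4|7)=+1, (2|7)=+1; sign (−1)^0·+1^0·+1^1 = +1.
(a,b)_5: α=-1, u≡4; β=0, v≡2 (mod 5); (4|5)=+1, (2|5)=-1; sign (−1)^0·+1^0·-1^-1 = -1.
(a,b)_11: α=-1, u≡8; β=0, v≡2 (mod 11); (8|11)=-1, (2|11)=-1; sign (−1)^0·-1^0·-1^-1 = -1.
(a,b)_13: α=-1, u≡3; β=0, v≡2 (mod 13); (3|13)=+1, (2|13)=-1; sign (−1)^0·+1^0·-1^-1 = -1.
(a,b)_17: α=1, u≡11; β=0, v≡2 (mod 17); (11|17)=-1, (2|17)=+1; sign (−1)^0·-1^0·+1^1 = +1.
|Ram(-170170, 2)| = 4, even; anisotropic at {2, 5, 11, 13}.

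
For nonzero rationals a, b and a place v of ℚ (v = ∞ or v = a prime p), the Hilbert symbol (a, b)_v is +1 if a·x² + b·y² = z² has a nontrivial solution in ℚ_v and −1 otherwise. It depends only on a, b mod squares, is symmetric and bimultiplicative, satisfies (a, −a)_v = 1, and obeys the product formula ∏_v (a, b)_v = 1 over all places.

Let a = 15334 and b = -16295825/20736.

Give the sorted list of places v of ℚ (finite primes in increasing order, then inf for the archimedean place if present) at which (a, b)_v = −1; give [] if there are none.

[2, 41]

(a, b) ≡ (15334, -3857) mod (ℚ^×)²; places V = {2, 3, 5, 7, 11, 13, 17, 19, 29, 41, ∞}.
(a,b)_29: α=0, u≡22; β=1, v≡8 (mod 29); (22|29)=+1, (8|29)=-1; sign (−1)^0·+1^1·-1^0 = +1.
(a,b)_13: α=0, u≡7; β=2, v≡9 (mod 13); (7|13)=-1, (9|13)=+1; sign (−1)^0·-1^2·+1^0 = +1.
(a,b)_∞: sgn(15334)=+, sgn(-3857)=−, so +1.
(a,b)_2: α=1, β=-8; u≡3, v≡7 (mod 8); ε(u)ε(v)=1·1, αω(v)=1·0, βω(u)=-8·1; sum ≡ 1  ⇒  -1.
(a,b)_11: α=1, u≡8; β=0, v≡4 (mod 11); (8|11)=-1, (4|11)=+1; sign (−1)^0·-1^0·+1^1 = +1.
(a,b)_5: α=0, u≡4; β=2, v≡2 (mod 5); (4|5)=+1, (2|5)=-1; sign (−1)^0·+1^2·-1^0 = +1.
(a,b)_17: α=1, u≡1; β=0, v≡4 (mod 17); (1|17)=+1, (4|17)=+1; sign (−1)^0·+1^0·+1^1 = +1.
(a,b)_7: α=0, u≡4; β=1, v≡4 (mod 7); (4|7)=+1, (4|7)=+1; sign (−1)^0·+1^1·+1^0 = +1.
(a,b)_41: α=1, u≡5; β=0, v≡17 (mod 41); (5|41)=+1, (17|41)=-1; sign (−1)^0·+1^0·-1^1 = -1.
(a,b)_19: α=0, u≡1; β=1, v≡6 (mod 19); (1|19)=+1, (6|19)=+1; sign (−1)^0·+1^1·+1^0 = +1.
(a,b)_3: α=0, u≡1; β=-4, v≡1 (mod 3); (1|3)=+1, (1|3)=+1; sign (−1)^0·+1^-4·+1^0 = +1.
|Ram(15334, -3857)| = 2, even; anisotropic at {2, 41}.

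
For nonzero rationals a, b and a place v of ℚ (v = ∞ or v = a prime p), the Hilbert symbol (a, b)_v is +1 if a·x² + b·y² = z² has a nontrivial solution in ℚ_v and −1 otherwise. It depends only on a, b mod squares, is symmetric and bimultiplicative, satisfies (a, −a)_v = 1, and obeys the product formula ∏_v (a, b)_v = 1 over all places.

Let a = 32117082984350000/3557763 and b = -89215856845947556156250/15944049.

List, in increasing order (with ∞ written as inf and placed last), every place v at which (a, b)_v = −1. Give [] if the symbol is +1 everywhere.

[17, 19]

(a, b) ≡ (140505, -1704794) mod (ℚ^×)²; places V = {2, 3, 5, 7, 11, 13, 17, 19, 29, ∞}.
(a,b)_29: α=1, u≡15; β=1, v≡17 (mod 29); (15|29)=-1, (17|29)=-1; sign (−1)^0·-1^1·-1^1 = +1.
(a,b)_5: α=5, u≡4; β=6, v≡4 (mod 5); (4|5)=+1, (4|5)=+1; sign (−1)^0·+1^6·+1^5 = +1.
(a,b)_3: α=-5, u≡2; β=-2, v≡1 (mod 3); (2|3)=-1, (1|3)=+1; sign (−1)^0·-1^-2·+1^-5 = +1.
(a,b)_19: α=1, u≡7; β=1, v≡11 (mod 19); (7|19)=+1, (11|19)=+1; sign (−1)^1·+1^1·+1^1 = -1.
(a,b)_11: α=-4, u≡10; β=-6, v≡8 (mod 11); (10|11)=-1, (8|11)=-1; sign (−1)^0·-1^-6·-1^-4 = +1.
(a,b)_2: α=4, β=1; u≡1, v≡3 (mod 8); ε(u)ε(v)=0·1, αω(v)=4·1, βω(u)=1·0; sum ≡ 0  ⇒  +1.
(a,b)_13: α=4, u≡9; β=7, v≡5 (mod 13); (9|13)=+1, (5|13)=-1; sign (−1)^0·+1^7·-1^4 = +1.
(a,b)_17: α=1, u≡11; β=3, v≡15 (mod 17); (11|17)=-1, (15|17)=+1; sign (−1)^0·-1^3·+1^1 = -1.
(a,b)_7: α=4, u≡1; β=5, v≡2 (mod 7); (1|7)=+1, (2|7)=+1; sign (−1)^0·+1^5·+1^4 = +1.
(a,b)_∞: sgn(140505)=+, sgn(-1704794)=−, so +1.
Ram(140505, -1704794) = {17, 19}; no ℚ_17-point on the conic.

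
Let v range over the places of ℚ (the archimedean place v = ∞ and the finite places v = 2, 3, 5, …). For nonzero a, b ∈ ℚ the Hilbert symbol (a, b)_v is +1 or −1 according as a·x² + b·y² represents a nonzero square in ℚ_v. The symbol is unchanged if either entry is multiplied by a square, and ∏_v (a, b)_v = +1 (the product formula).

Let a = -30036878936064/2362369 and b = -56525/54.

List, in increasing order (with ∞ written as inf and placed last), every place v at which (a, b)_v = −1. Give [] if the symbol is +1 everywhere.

[3, 7, 11, 13, 17, inf]

Mod squares: a ≡ -114114, b ≡ -13566. Check v ∈ {∞, 2, 3, 5, 7, 11, 13, 17, 19, 29, 53}.
v=29: a=29^-2·(≡23), b=29^0·(≡1) mod 29; (23|29)=+1, (1|29)=+1; (−1)^{-2·0·14}·(+1)^0·(+1)^-2 = +1.
v=11: a=11^1·(≡6), b=11^0·(≡7) mod 11; (6|11)=-1, (7|11)=-1; (−1)^{1·0·5}·(-1)^0·(-1)^1 = -1.
v=7: a=7^1·(≡2), b=7^1·(≡2) mod 7; (2|7)=+1, (2|7)=+1; (−1)^{1·1·3}·(+1)^1·(+1)^1 = -1.
v=17: a=17^0·(≡10), b=17^1·(≡8) mod 17; (10|17)=-1, (8|17)=+1; (−1)^{0·1·8}·(-1)^1·(+1)^0 = -1.
v=3: a=3^3·(≡2), b=3^-3·(≡2) mod 3; (2|3)=-1, (2|3)=-1; (−1)^{3·-3·1}·(-1)^-3·(-1)^3 = -1.
v=2: v_2(a)=11, v_2(b)=-1; units ≡ 7, 1 (mod 8); ε·ε+αω+βω = 1·0+11·0+-1·0 ≡ 0  ⇒  (a,b)_2 = +1.
v=13: a=13^5·(≡9), b=13^0·(≡6) mod 13; (9|13)=+1, (6|13)=-1; (−1)^{5·0·6}·(+1)^0·(-1)^5 = -1.
v=5: a=5^0·(≡4), b=5^2·(≡1) mod 5; (4|5)=+1, (1|5)=+1; (−1)^{0·2·2}·(+1)^2·(+1)^0 = +1.
v=∞: -114114 < 0 and -13566 < 0  ⇒  (a,b)_∞ = -1.
v=53: a=53^-2·(≡3), b=53^0·(≡26) mod 53; (3|53)=-1, (26|53)=-1; (−1)^{-2·0·26}·(-1)^0·(-1)^-2 = +1.
v=19: a=19^1·(≡17), b=19^1·(≡10) mod 19; (17|19)=+1, (10|19)=-1; (−1)^{1·1·9}·(+1)^1·(-1)^1 = +1.
(-114114, -13566 / ℚ) ramifies at {3, 7, 11, 13, 17, ∞}: a division algebra.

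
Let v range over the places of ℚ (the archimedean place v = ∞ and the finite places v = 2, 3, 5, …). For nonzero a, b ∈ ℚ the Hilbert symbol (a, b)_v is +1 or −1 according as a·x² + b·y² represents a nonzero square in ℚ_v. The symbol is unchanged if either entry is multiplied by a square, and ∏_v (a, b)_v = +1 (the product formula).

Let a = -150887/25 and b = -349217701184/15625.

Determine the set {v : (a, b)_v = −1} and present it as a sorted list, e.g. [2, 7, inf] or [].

(a, b) ≡ (-1247, -29) mod (ℚ^×)²; places V = {2, 5, 11, 29, 43, ∞}.
(a,b)_2: α=0, β=6; u≡1, v≡3 (mod 8); ε(u)ε(v)=0·1, αω(v)=0·1, βω(u)=6·0; sum ≡ 0  ⇒  +1.
(a,b)_11: α=2, u≡6; β=2, v≡3 (mod 11); (6|11)=-1, (3|11)=+1; sign (−1)^0·-1^2·+1^2 = +1.
(a,b)_∞: sgn(-1247)=−, sgn(-29)=−, so -1.
(a,b)_29: α=1, u≡3; β=3, v≡23 (mod 29); (3|29)=-1, (23|29)=+1; sign (−1)^0·-1^3·+1^1 = -1.
(a,b)_5: α=-2, u≡3; β=-6, v≡1 (mod 5); (3|5)=-1, (1|5)=+1; sign (−1)^0·-1^-6·+1^-2 = +1.
(a,b)_43: α=1, u≡11; β=2, v≡41 (mod 43); (11|43)=+1, (41|43)=+1; sign (−1)^0·+1^2·+1^1 = +1.
|Ram(-1247, -29)| = 2, even; anisotropic at {29, ∞}.

[29, inf]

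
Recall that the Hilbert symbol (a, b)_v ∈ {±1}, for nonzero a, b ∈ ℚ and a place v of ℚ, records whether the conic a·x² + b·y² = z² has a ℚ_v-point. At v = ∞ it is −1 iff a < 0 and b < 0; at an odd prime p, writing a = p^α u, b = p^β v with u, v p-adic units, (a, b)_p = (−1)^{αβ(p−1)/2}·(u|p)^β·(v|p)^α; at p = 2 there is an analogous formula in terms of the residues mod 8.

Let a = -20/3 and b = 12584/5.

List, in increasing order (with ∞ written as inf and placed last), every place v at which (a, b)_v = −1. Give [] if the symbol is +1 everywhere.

[5, 13]

Mod squares: a ≡ -15, b ≡ 130. Check v ∈ {∞, 2, 3, 5, 11, 13}.
v=11: a=11^0·(≡8), b=11^2·(≡1) mod 11; (8|11)=-1, (1|11)=+1; (−1)^{0·2·5}·(-1)^2·(+1)^0 = +1.
v=2: v_2(a)=2, v_2(b)=3; units ≡ 1, 1 (mod 8); ε·ε+αω+βω = 0·0+2·0+3·0 ≡ 0  ⇒  (a,b)_2 = +1.
v=5: a=5^1·(≡2), b=5^-1·(≡4) mod 5; (2|5)=-1, (4|5)=+1; (−1)^{1·-1·2}·(-1)^-1·(+1)^1 = -1.
v=3: a=3^-1·(≡1), b=3^0·(≡1) mod 3; (1|3)=+1, (1|3)=+1; (−1)^{-1·0·1}·(+1)^0·(+1)^-1 = +1.
v=∞: -15 < 0 and 130 > 0  ⇒  (a,b)_∞ = +1.
v=13: a=13^0·(≡2), b=13^1·(≡9) mod 13; (2|13)=-1, (9|13)=+1; (−1)^{0·1·6}·(-1)^1·(+1)^0 = -1.
|Ram(-15, 130)| = 2, even; anisotropic at {5, 13}.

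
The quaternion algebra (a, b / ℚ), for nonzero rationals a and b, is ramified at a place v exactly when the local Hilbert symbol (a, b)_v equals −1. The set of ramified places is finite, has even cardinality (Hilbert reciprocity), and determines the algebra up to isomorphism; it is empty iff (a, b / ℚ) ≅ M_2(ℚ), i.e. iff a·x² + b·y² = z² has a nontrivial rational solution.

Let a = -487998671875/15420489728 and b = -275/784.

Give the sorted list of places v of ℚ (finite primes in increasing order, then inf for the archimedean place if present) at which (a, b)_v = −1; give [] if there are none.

Mod squares: a ≡ -1430, b ≡ -11. Check v ∈ {∞, 2, 5, 7, 11, 13, 19}.
v=13: a=13^1·(≡6), b=13^0·(≡6) mod 13; (6|13)=-1, (6|13)=-1; (−1)^{1·0·6}·(-1)^0·(-1)^1 = -1.
v=5: a=5^7·(≡4), b=5^2·(≡1) mod 5; (4|5)=+1, (1|5)=+1; (−1)^{7·2·2}·(+1)^2·(+1)^7 = +1.
v=∞: -1430 < 0 and -11 < 0  ⇒  (a,b)_∞ = -1.
v=11: a=11^3·(≡2), b=11^1·(≡10) mod 11; (2|11)=-1, (10|11)=-1; (−1)^{3·1·5}·(-1)^1·(-1)^3 = -1.
v=2: v_2(a)=-17, v_2(b)=-4; units ≡ 5, 5 (mod 8); ε·ε+αω+βω = 0·0+-17·1+-4·1 ≡ 1  ⇒  (a,b)_2 = -1.
v=7: a=7^-6·(≡5), b=7^-2·(≡6) mod 7; (5|7)=-1, (6|7)=-1; (−1)^{-6·-2·3}·(-1)^-2·(-1)^-6 = +1.
v=19: a=19^2·(≡2), b=19^0·(≡2) mod 19; (2|19)=-1, (2|19)=-1; (−1)^{2·0·9}·(-1)^0·(-1)^2 = +1.
|Ram(-1430, -11)| = 4, even; anisotropic at {2, 11, 13, ∞}.

[2, 11, 13, inf]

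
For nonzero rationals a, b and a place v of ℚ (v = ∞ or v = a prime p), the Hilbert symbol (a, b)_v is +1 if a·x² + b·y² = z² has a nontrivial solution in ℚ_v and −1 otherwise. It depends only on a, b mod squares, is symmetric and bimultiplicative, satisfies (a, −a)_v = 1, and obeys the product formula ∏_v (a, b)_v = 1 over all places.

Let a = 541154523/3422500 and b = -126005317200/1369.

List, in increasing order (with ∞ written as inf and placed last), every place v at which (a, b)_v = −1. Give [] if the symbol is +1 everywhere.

[2, 3]

Mod squares: a ≡ 5187, b ≡ -133. Check v ∈ {∞, 2, 3, 5, 7, 13, 17, 19, 37}.
v=17: a=17^2·(≡16), b=17^0·(≡5) mod 17; (16|17)=+1, (5|17)=-1; (−1)^{2·0·8}·(+1)^0·(-1)^2 = +1.
v=3: a=3^1·(≡1), b=3^8·(≡2) mod 3; (1|3)=+1, (2|3)=-1; (−1)^{1·8·1}·(+1)^8·(-1)^1 = -1.
v=2: v_2(a)=-2, v_2(b)=4; units ≡ 3, 3 (mod 8); ε·ε+αω+βω = 1·1+-2·1+4·1 ≡ 1  ⇒  (a,b)_2 = -1.
v=7: a=7^1·(≡5), b=7^1·(≡4) mod 7; (5|7)=-1, (4|7)=+1; (−1)^{1·1·3}·(-1)^1·(+1)^1 = +1.
v=13: a=13^1·(≡12), b=13^0·(≡1) mod 13; (12|13)=+1, (1|13)=+1; (−1)^{1·0·6}·(+1)^0·(+1)^1 = +1.
v=37: a=37^-2·(≡21), b=37^-2·(≡18) mod 37; (21|37)=+1, (18|37)=-1; (−1)^{-2·-2·18}·(+1)^-2·(-1)^-2 = +1.
v=∞: 5187 > 0 and -133 < 0  ⇒  (a,b)_∞ = +1.
v=19: a=19^3·(≡6), b=19^3·(≡15) mod 19; (6|19)=+1, (15|19)=-1; (−1)^{3·3·9}·(+1)^3·(-1)^3 = +1.
v=5: a=5^-4·(≡3), b=5^2·(≡3) mod 5; (3|5)=-1, (3|5)=-1; (−1)^{-4·2·2}·(-1)^2·(-1)^-4 = +1.
|Ram(5187, -133)| = 2, even; anisotropic at {2, 3}.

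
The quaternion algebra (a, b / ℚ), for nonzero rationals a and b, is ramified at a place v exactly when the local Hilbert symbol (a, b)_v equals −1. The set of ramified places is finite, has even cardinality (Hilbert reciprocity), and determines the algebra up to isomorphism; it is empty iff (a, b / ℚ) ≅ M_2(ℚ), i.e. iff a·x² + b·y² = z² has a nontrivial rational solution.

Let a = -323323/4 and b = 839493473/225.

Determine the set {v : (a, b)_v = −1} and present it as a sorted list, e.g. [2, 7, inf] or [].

[13, 17]

Mod squares: a ≡ -323323, b ≡ 29393. Check v ∈ {∞, 2, 3, 5, 7, 11, 13, 17, 19}.
v=7: a=7^1·(≡1), b=7^1·(≡6) mod 7; (1|7)=+1, (6|7)=-1; (−1)^{1·1·3}·(+1)^1·(-1)^1 = +1.
v=13: a=13^1·(≡6), b=13^5·(≡3) mod 13; (6|13)=-1, (3|13)=+1; (−1)^{1·5·6}·(-1)^5·(+1)^1 = -1.
v=11: a=11^1·(≡8), b=11^0·(≡1) mod 11; (8|11)=-1, (1|11)=+1; (−1)^{1·0·5}·(-1)^0·(+1)^1 = +1.
v=19: a=19^1·(≡16), b=19^1·(≡2) mod 19; (16|19)=+1, (2|19)=-1; (−1)^{1·1·9}·(+1)^1·(-1)^1 = +1.
v=5: a=5^0·(≡3), b=5^-2·(≡2) mod 5; (3|5)=-1, (2|5)=-1; (−1)^{0·-2·2}·(-1)^-2·(-1)^0 = +1.
v=∞: -323323 < 0 and 29393 > 0  ⇒  (a,b)_∞ = +1.
v=2: v_2(a)=-2, v_2(b)=0; units ≡ 5, 1 (mod 8); ε·ε+αω+βω = 0·0+-2·0+0·1 ≡ 0  ⇒  (a,b)_2 = +1.
v=3: a=3^0·(≡2), b=3^-2·(≡2) mod 3; (2|3)=-1, (2|3)=-1; (−1)^{0·-2·1}·(-1)^-2·(-1)^0 = +1.
v=17: a=17^1·(≡1), b=17^1·(≡3) mod 17; (1|17)=+1, (3|17)=-1; (−1)^{1·1·8}·(+1)^1·(-1)^1 = -1.
|Ram(-323323, 29393)| = 2, even; anisotropic at {13, 17}.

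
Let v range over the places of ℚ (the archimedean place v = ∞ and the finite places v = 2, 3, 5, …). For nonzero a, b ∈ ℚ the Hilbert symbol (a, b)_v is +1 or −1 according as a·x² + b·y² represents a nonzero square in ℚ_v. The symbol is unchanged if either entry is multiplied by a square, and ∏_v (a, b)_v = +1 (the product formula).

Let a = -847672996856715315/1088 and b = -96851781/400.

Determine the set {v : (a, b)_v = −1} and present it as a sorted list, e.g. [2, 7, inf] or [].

[17, 29, 43, inf]

(a, b) ≡ (-5254066155, -1195701) mod (ℚ^×)²; places V = {2, 3, 5, 11, 13, 17, 23, 29, 31, 41, 43, ∞}.
(a,b)_2: α=-6, β=-4; u≡5, v≡3 (mod 8); ε(u)ε(v)=0·1, αω(v)=-6·1, βω(u)=-4·1; sum ≡ 0  ⇒  +1.
(a,b)_5: α=1, u≡4; β=-2, v≡4 (mod 5); (4|5)=+1, (4|5)=+1; sign (−1)^0·+1^-2·+1^1 = +1.
(a,b)_23: α=4, u≡13; β=1, v≡6 (mod 23); (13|23)=+1, (6|23)=+1; sign (−1)^0·+1^1·+1^4 = +1.
(a,b)_41: α=1, u≡32; β=0, v≡31 (mod 41); (32|41)=+1, (31|41)=+1; sign (−1)^0·+1^0·+1^1 = +1.
(a,b)_31: α=1, u≡16; β=1, v≡3 (mod 31); (16|31)=+1, (3|31)=-1; sign (−1)^1·+1^1·-1^1 = +1.
(a,b)_∞: sgn(-5254066155)=−, sgn(-1195701)=−, so -1.
(a,b)_43: α=1, u≡38; β=1, v≡31 (mod 43); (38|43)=+1, (31|43)=+1; sign (−1)^1·+1^1·+1^1 = -1.
(a,b)_29: α=1, u≡12; β=0, v≡27 (mod 29); (12|29)=-1, (27|29)=-1; sign (−1)^0·-1^0·-1^1 = -1.
(a,b)_11: α=2, u≡9; β=0, v≡10 (mod 11); (9|11)=+1, (10|11)=-1; sign (−1)^0·+1^0·-1^2 = +1.
(a,b)_17: α=-1, u≡6; β=0, v≡14 (mod 17); (6|17)=-1, (14|17)=-1; sign (−1)^0·-1^0·-1^-1 = -1.
(a,b)_3: α=5, u≡2; β=5, v≡1 (mod 3); (2|3)=-1, (1|3)=+1; sign (−1)^1·-1^5·+1^5 = +1.
(a,b)_13: α=1, u≡2; β=1, v≡2 (mod 13); (2|13)=-1, (2|13)=-1; sign (−1)^0·-1^1·-1^1 = +1.
(-5254066155, -1195701 / ℚ) ramifies at {17, 29, 43, ∞}: a division algebra.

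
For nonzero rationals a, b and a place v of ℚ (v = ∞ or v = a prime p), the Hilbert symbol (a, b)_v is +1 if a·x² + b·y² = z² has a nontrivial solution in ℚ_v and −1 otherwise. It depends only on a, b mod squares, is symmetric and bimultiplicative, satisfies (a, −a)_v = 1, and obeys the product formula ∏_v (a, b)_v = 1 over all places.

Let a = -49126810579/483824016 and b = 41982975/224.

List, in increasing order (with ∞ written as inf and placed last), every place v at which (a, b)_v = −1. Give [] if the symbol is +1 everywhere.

[2, 3, 17, 29]

Mod squares: a ≡ -3451, b ≡ 1554. Check v ∈ {∞, 2, 3, 5, 7, 11, 13, 17, 29, 37, 41, 47}.
v=7: a=7^7·(≡2), b=7^-1·(≡5) mod 7; (2|7)=+1, (5|7)=-1; (−1)^{7·-1·3}·(+1)^-1·(-1)^7 = +1.
v=37: a=37^0·(≡34), b=37^1·(≡35) mod 37; (34|37)=+1, (35|37)=-1; (−1)^{0·1·18}·(+1)^1·(-1)^0 = +1.
v=11: a=11^2·(≡9), b=11^0·(≡3) mod 11; (9|11)=+1, (3|11)=+1; (−1)^{2·0·5}·(+1)^0·(+1)^2 = +1.
v=29: a=29^1·(≡8), b=29^0·(≡8) mod 29; (8|29)=-1, (8|29)=-1; (−1)^{1·0·14}·(-1)^0·(-1)^1 = -1.
v=3: a=3^-4·(≡2), b=3^3·(≡2) mod 3; (2|3)=-1, (2|3)=-1; (−1)^{-4·3·1}·(-1)^3·(-1)^-4 = -1.
v=41: a=41^0·(≡13), b=41^2·(≡37) mod 41; (13|41)=-1, (37|41)=+1; (−1)^{0·2·20}·(-1)^2·(+1)^0 = +1.
v=5: a=5^0·(≡1), b=5^2·(≡1) mod 5; (1|5)=+1, (1|5)=+1; (−1)^{0·2·2}·(+1)^2·(+1)^0 = +1.
v=13: a=13^-2·(≡6), b=13^0·(≡7) mod 13; (6|13)=-1, (7|13)=-1; (−1)^{-2·0·6}·(-1)^0·(-1)^-2 = +1.
v=2: v_2(a)=-4, v_2(b)=-5; units ≡ 5, 1 (mod 8); ε·ε+αω+βω = 0·0+-4·0+-5·1 ≡ 1  ⇒  (a,b)_2 = -1.
v=∞: -3451 < 0 and 1554 > 0  ⇒  (a,b)_∞ = +1.
v=17: a=17^1·(≡13), b=17^0·(≡10) mod 17; (13|17)=+1, (10|17)=-1; (−1)^{1·0·8}·(+1)^0·(-1)^1 = -1.
v=47: a=47^-2·(≡1), b=47^0·(≡18) mod 47; (1|47)=+1, (18|47)=+1; (−1)^{-2·0·23}·(+1)^0·(+1)^-2 = +1.
(-3451, 1554 / ℚ) ramifies at {2, 3, 17, 29}: a division algebra.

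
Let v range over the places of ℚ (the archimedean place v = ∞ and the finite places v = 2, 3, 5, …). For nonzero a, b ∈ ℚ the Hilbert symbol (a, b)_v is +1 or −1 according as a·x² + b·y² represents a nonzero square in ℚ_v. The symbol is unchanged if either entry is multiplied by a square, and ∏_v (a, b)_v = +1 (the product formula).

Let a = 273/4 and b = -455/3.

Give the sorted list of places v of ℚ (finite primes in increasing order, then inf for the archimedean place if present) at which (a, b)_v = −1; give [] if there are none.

Mod squares: a ≡ 273, b ≡ -1365. Check v ∈ {∞, 2, 3, 5, 7, 13}.
v=13: a=13^1·(≡2), b=13^1·(≡10) mod 13; (2|13)=-1, (10|13)=+1; (−1)^{1·1·6}·(-1)^1·(+1)^1 = -1.
v=∞: 273 > 0 and -1365 < 0  ⇒  (a,b)_∞ = +1.
v=7: a=7^1·(≡1), b=7^1·(≡4) mod 7; (1|7)=+1, (4|7)=+1; (−1)^{1·1·3}·(+1)^1·(+1)^1 = -1.
v=2: v_2(a)=-2, v_2(b)=0; units ≡ 1, 3 (mod 8); ε·ε+αω+βω = 0·1+-2·1+0·0 ≡ 0  ⇒  (a,b)_2 = +1.
v=3: a=3^1·(≡1), b=3^-1·(≡1) mod 3; (1|3)=+1, (1|3)=+1; (−1)^{1·-1·1}·(+1)^-1·(+1)^1 = -1.
v=5: a=5^0·(≡2), b=5^1·(≡3) mod 5; (2|5)=-1, (3|5)=-1; (−1)^{0·1·2}·(-1)^1·(-1)^0 = -1.
|Ram(273, -1365)| = 4, even; anisotropic at {3, 5, 7, 13}.

[3, 5, 7, 13]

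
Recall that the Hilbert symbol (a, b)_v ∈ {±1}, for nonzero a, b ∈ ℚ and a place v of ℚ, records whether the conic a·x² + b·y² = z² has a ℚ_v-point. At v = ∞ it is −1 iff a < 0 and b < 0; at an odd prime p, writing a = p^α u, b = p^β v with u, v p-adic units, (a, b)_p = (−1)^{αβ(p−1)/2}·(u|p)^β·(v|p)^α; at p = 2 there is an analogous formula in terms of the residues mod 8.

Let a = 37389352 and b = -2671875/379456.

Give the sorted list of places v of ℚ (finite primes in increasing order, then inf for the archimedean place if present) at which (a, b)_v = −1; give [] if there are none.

[2, 13, 19, 29]

Mod squares: a ≡ 190762, b ≡ -19. Check v ∈ {∞, 2, 3, 5, 7, 11, 13, 19, 23, 29}.
v=7: a=7^2·(≡6), b=7^-2·(≡2) mod 7; (6|7)=-1, (2|7)=+1; (−1)^{2·-2·3}·(-1)^-2·(+1)^2 = +1.
v=2: v_2(a)=3, v_2(b)=-6; units ≡ 5, 5 (mod 8); ε·ε+αω+βω = 0·0+3·1+-6·1 ≡ 1  ⇒  (a,b)_2 = -1.
v=13: a=13^1·(≡10), b=13^0·(≡11) mod 13; (10|13)=+1, (11|13)=-1; (−1)^{1·0·6}·(+1)^0·(-1)^1 = -1.
v=3: a=3^0·(≡1), b=3^2·(≡2) mod 3; (1|3)=+1, (2|3)=-1; (−1)^{0·2·1}·(+1)^2·(-1)^0 = +1.
v=5: a=5^0·(≡2), b=5^6·(≡4) mod 5; (2|5)=-1, (4|5)=+1; (−1)^{0·6·2}·(-1)^6·(+1)^0 = +1.
v=23: a=23^1·(≡7), b=23^0·(≡6) mod 23; (7|23)=-1, (6|23)=+1; (−1)^{1·0·11}·(-1)^0·(+1)^1 = +1.
v=11: a=11^1·(≡10), b=11^-2·(≡3) mod 11; (10|11)=-1, (3|11)=+1; (−1)^{1·-2·5}·(-1)^-2·(+1)^1 = +1.
v=29: a=29^1·(≡6), b=29^0·(≡2) mod 29; (6|29)=+1, (2|29)=-1; (−1)^{1·0·14}·(+1)^0·(-1)^1 = -1.
v=∞: 190762 > 0 and -19 < 0  ⇒  (a,b)_∞ = +1.
v=19: a=19^0·(≡12), b=19^1·(≡10) mod 19; (12|19)=-1, (10|19)=-1; (−1)^{0·1·9}·(-1)^1·(-1)^0 = -1.
(190762, -19 / ℚ) ramifies at {2, 13, 19, 29}: a division algebra.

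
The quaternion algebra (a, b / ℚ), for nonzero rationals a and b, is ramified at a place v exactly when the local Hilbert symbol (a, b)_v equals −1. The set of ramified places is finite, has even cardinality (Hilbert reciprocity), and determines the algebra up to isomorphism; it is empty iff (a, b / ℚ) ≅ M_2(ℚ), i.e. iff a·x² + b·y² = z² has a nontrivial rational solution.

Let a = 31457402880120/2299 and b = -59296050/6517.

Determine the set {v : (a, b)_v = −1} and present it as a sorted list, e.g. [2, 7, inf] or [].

(a, b) ≡ (570, -266) mod (ℚ^×)²; places V = {2, 3, 5, 7, 11, 19, 43, ∞}.
(a,b)_2: α=3, β=1; u≡5, v≡3 (mod 8); ε(u)ε(v)=0·1, αω(v)=3·1, βω(u)=1·1; sum ≡ 0  ⇒  +1.
(a,b)_∞: sgn(570)=+, sgn(-266)=−, so +1.
(a,b)_5: α=1, u≡1; β=2, v≡4 (mod 5); (1|5)=+1, (4|5)=+1; sign (−1)^0·+1^2·+1^1 = +1.
(a,b)_3: α=11, u≡1; β=4, v≡1 (mod 3); (1|3)=+1, (1|3)=+1; sign (−1)^0·+1^4·+1^11 = +1.
(a,b)_7: α=4, u≡6; β=-3, v≡1 (mod 7); (6|7)=-1, (1|7)=+1; sign (−1)^0·-1^-3·+1^4 = -1.
(a,b)_43: α=2, u≡10; β=0, v≡36 (mod 43); (10|43)=+1, (36|43)=+1; sign (−1)^0·+1^0·+1^2 = +1.
(a,b)_11: α=-2, u≡1; β=4, v≡4 (mod 11); (1|11)=+1, (4|11)=+1; sign (−1)^0·+1^4·+1^-2 = +1.
(a,b)_19: α=-1, u≡6; β=-1, v≡5 (mod 19); (6|19)=+1, (5|19)=+1; sign (−1)^1·+1^-1·+1^-1 = -1.
(570, -266 / ℚ) ramifies at {7, 19}: a division algebra.

[7, 19]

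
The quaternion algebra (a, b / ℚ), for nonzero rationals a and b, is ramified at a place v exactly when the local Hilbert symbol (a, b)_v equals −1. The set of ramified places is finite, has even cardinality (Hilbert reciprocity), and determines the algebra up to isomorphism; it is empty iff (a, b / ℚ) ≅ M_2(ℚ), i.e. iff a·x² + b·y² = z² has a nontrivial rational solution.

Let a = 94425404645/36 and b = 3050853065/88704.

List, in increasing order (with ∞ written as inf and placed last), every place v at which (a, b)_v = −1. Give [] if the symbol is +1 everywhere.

(a, b) ≡ (5, 10010) mod (ℚ^×)²; places V = {2, 3, 5, 7, 11, 13, 17, 31, ∞}.
(a,b)_31: α=4, u≡20; β=2, v≡18 (mod 31); (20|31)=+1, (18|31)=+1; sign (−1)^0·+1^2·+1^4 = +1.
(a,b)_11: α=2, u≡4; β=-1, v≡7 (mod 11); (4|11)=+1, (7|11)=-1; sign (−1)^0·+1^-1·-1^2 = +1.
(a,b)_5: α=1, u≡4; β=1, v≡2 (mod 5); (4|5)=+1, (2|5)=-1; sign (−1)^0·+1^1·-1^1 = -1.
(a,b)_2: α=-2, β=-7; u≡5, v≡5 (mod 8); ε(u)ε(v)=0·0, αω(v)=-2·1, βω(u)=-7·1; sum ≡ 1  ⇒  -1.
(a,b)_7: α=0, u≡5; β=-1, v≡4 (mod 7); (5|7)=-1, (4|7)=+1; sign (−1)^0·-1^-1·+1^0 = -1.
(a,b)_13: α=2, u≡2; β=3, v≡10 (mod 13); (2|13)=-1, (10|13)=+1; sign (−1)^0·-1^3·+1^2 = -1.
(a,b)_∞: sgn(5)=+, sgn(10010)=+, so +1.
(a,b)_17: α=0, u≡3; β=2, v≡12 (mod 17); (3|17)=-1, (12|17)=-1; sign (−1)^0·-1^2·-1^0 = +1.
(a,b)_3: α=-2, u≡2; β=-2, v≡2 (mod 3); (2|3)=-1, (2|3)=-1; sign (−1)^0·-1^-2·-1^-2 = +1.
(5, 10010 / ℚ) ramifies at {2, 5, 7, 13}: a division algebra.

[2, 5, 7, 13]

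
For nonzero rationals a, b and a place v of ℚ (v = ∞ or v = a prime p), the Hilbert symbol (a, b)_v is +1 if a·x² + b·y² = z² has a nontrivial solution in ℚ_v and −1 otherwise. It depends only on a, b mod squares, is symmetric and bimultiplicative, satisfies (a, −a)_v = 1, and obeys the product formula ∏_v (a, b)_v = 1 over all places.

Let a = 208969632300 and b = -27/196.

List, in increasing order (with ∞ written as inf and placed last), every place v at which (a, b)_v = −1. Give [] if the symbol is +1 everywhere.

[11, 41]

Mod squares: a ≡ 12365067, b ≡ -3. Check v ∈ {∞, 2, 3, 5, 7, 11, 13, 19, 37, 41}.
v=3: a=3^1·(≡1), b=3^3·(≡2) mod 3; (1|3)=+1, (2|3)=-1; (−1)^{1·3·1}·(+1)^3·(-1)^1 = +1.
v=5: a=5^2·(≡2), b=5^0·(≡3) mod 5; (2|5)=-1, (3|5)=-1; (−1)^{2·0·2}·(-1)^0·(-1)^2 = +1.
v=19: a=19^1·(≡7), b=19^0·(≡5) mod 19; (7|19)=+1, (5|19)=+1; (−1)^{1·0·9}·(+1)^0·(+1)^1 = +1.
v=7: a=7^0·(≡2), b=7^-2·(≡2) mod 7; (2|7)=+1, (2|7)=+1; (−1)^{0·-2·3}·(+1)^-2·(+1)^0 = +1.
v=41: a=41^1·(≡10), b=41^0·(≡3) mod 41; (10|41)=+1, (3|41)=-1; (−1)^{1·0·20}·(+1)^0·(-1)^1 = -1.
v=13: a=13^3·(≡9), b=13^0·(≡12) mod 13; (9|13)=+1, (12|13)=+1; (−1)^{3·0·6}·(+1)^0·(+1)^3 = +1.
v=11: a=11^1·(≡6), b=11^0·(≡8) mod 11; (6|11)=-1, (8|11)=-1; (−1)^{1·0·5}·(-1)^0·(-1)^1 = -1.
v=2: v_2(a)=2, v_2(b)=-2; units ≡ 3, 5 (mod 8); ε·ε+αω+βω = 1·0+2·1+-2·1 ≡ 0  ⇒  (a,b)_2 = +1.
v=37: a=37^1·(≡11), b=37^0·(≡11) mod 37; (11|37)=+1, (11|37)=+1; (−1)^{1·0·18}·(+1)^0·(+1)^1 = +1.
v=∞: 12365067 > 0 and -3 < 0  ⇒  (a,b)_∞ = +1.
|Ram(12365067, -3)| = 2, even; anisotropic at {11, 41}.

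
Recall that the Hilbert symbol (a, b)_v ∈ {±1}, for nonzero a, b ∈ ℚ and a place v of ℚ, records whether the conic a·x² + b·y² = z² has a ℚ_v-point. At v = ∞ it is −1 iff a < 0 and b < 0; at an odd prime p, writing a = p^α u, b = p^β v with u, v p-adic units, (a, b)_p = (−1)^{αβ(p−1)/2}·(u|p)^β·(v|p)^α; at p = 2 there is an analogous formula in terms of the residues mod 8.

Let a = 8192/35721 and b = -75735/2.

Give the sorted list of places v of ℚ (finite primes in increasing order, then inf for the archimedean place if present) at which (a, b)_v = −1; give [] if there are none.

Mod squares: a ≡ 2, b ≡ -1870. Check v ∈ {∞, 2, 3, 5, 7, 11, 17}.
v=3: a=3^-6·(≡2), b=3^4·(≡2) mod 3; (2|3)=-1, (2|3)=-1; (−1)^{-6·4·1}·(-1)^4·(-1)^-6 = +1.
v=∞: 2 > 0 and -1870 < 0  ⇒  (a,b)_∞ = +1.
v=17: a=17^0·(≡8), b=17^1·(≡8) mod 17; (8|17)=+1, (8|17)=+1; (−1)^{0·1·8}·(+1)^1·(+1)^0 = +1.
v=11: a=11^0·(≡2), b=11^1·(≡6) mod 11; (2|11)=-1, (6|11)=-1; (−1)^{0·1·5}·(-1)^1·(-1)^0 = -1.
v=2: v_2(a)=13, v_2(b)=-1; units ≡ 1, 1 (mod 8); ε·ε+αω+βω = 0·0+13·0+-1·0 ≡ 0  ⇒  (a,b)_2 = +1.
v=5: a=5^0·(≡2), b=5^1·(≡4) mod 5; (2|5)=-1, (4|5)=+1; (−1)^{0·1·2}·(-1)^1·(+1)^0 = -1.
v=7: a=7^-2·(≡2), b=7^0·(≡6) mod 7; (2|7)=+1, (6|7)=-1; (−1)^{-2·0·3}·(+1)^0·(-1)^-2 = +1.
(2, -1870 / ℚ) ramifies at {5, 11}: a division algebra.

[5, 11]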